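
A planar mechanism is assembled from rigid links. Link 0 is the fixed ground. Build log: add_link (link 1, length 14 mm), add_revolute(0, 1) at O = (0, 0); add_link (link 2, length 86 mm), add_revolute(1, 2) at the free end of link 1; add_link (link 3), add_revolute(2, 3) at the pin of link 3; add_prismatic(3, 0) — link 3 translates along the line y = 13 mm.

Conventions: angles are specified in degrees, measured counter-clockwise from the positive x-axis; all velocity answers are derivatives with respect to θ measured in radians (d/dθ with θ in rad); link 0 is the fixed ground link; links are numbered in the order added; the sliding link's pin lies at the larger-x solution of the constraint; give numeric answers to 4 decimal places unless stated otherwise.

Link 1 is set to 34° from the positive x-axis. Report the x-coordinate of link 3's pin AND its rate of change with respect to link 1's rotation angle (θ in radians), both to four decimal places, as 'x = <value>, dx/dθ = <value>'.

geometry: r = 14 mm, L = 86 mm, e = 13 mm
crank pin P = (r cos θ, r sin θ) = (11.606526, 7.828701)
h = r sin θ − e = 7.828701 − 13 = -5.171299
x = r cos θ + √(L² − h²) = 11.606526 + 85.844380 = 97.450907
dx/dθ = −r sin θ − h·r cos θ/√(L² − h²) (θ in radians; h = -5.171299) = -7.129519

x = 97.4509, dx/dθ = -7.1295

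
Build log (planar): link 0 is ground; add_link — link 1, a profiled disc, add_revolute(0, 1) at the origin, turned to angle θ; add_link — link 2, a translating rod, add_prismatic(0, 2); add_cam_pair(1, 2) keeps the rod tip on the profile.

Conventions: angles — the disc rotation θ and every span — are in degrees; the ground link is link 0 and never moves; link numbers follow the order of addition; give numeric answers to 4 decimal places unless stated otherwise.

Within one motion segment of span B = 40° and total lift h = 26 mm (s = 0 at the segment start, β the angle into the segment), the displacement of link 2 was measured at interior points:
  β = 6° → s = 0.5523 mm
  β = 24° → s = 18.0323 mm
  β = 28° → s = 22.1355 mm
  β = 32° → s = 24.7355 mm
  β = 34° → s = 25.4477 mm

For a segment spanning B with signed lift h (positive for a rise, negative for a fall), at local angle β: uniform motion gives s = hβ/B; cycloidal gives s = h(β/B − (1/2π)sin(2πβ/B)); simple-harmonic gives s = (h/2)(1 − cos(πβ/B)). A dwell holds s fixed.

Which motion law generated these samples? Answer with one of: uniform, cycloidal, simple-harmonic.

candidates at β/B = r: uniform s = h·r (linear in β); cycloidal s = h·(r − sin(2πr)/(2π)); simple-harmonic s = (h/2)(1 − cos(πr))
β=6°: printed 0.5523 | uniform 3.9000, cycloidal 0.5523, simple-harmonic 1.4169
β=24°: printed 18.0323 | uniform 15.6000, cycloidal 18.0323, simple-harmonic 17.0172
β=28°: printed 22.1355 | uniform 18.2000, cycloidal 22.1355, simple-harmonic 20.6412
β=32°: printed 24.7355 | uniform 20.8000, cycloidal 24.7355, simple-harmonic 23.5172
β=34°: printed 25.4477 | uniform 22.1000, cycloidal 25.4477, simple-harmonic 24.5831
only one law matches every sample → cycloidal

cycloidal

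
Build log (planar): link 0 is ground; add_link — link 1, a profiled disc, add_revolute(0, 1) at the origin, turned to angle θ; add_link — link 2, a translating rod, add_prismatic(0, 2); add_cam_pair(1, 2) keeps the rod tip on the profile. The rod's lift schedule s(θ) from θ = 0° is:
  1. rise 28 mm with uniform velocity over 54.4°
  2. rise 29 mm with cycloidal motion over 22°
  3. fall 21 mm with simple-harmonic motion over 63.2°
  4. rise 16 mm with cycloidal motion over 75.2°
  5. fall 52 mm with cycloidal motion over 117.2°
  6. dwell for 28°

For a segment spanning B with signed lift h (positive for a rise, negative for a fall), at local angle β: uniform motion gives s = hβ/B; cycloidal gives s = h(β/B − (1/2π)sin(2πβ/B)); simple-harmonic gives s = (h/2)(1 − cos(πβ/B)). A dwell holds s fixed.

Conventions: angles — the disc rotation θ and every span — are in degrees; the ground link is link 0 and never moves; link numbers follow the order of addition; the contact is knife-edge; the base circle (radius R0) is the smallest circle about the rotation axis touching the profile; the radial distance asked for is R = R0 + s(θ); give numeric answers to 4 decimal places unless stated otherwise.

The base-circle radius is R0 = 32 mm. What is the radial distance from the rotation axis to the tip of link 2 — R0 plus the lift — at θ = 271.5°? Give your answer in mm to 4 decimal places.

seg 1 [0°–54.4°] uniform, h=28: full span → s += 28 → s = 28.0000
seg 2 [54.4°–76.4°] cycloidal, h=29: full span → s += 29 → s = 57.0000
seg 3 [76.4°–139.6°] simple-harmonic, h=-21: full span → s += -21 → s = 36.0000
seg 4 [139.6°–214.8°] cycloidal, h=16: full span → s += 16 → s = 52.0000
seg 5 [214.8°–332°] cycloidal, h=-52: θ=271.5° here. β=56.7, B=117.2. -52·(0.4838 − sin(2π·0.4838)/(2π)) = -24.3155 → s = 27.6845
R = R0 + s = 32 + 27.6845 = 59.6845

59.6845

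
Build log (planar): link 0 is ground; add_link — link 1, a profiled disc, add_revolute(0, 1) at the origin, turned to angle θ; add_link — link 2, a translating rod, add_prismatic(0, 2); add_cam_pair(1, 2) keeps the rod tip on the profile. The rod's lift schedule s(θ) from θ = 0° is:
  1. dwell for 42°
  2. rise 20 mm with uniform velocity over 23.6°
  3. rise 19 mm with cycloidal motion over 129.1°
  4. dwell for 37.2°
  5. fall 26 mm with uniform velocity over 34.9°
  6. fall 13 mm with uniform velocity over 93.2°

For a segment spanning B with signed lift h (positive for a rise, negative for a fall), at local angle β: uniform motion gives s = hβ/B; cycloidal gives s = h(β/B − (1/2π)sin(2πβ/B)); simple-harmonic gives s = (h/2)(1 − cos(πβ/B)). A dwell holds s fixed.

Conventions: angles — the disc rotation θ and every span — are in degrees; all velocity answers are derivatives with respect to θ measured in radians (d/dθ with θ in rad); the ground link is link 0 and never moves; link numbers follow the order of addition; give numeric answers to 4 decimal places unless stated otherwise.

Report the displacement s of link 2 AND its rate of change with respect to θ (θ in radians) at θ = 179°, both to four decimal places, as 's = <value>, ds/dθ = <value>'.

seg 1 [0°–42°] dwell: s stays 0.0000
seg 2 [42°–65.6°] uniform, h=20: full span → s += 20 → s = 20.0000
seg 3 [65.6°–194.7°] cycloidal, h=19: θ=179° here. β=113.4, B=129.1. 19·(0.8784 − sin(2π·0.8784)/(2π)) = 18.7816 → s = 38.7816
velocity in seg [65.6°–194.7°] (cycloidal), θ in radians: β = 113.4° = 1.9792 rad, B = 129.1° = 2.2532 rad; ds/dθ = (h/B)(1 − cos(2πβ/B)) = (19/2.2532)(1 − cos(2π·0.8784)) = 2.344187 mm/rad

s = 38.7816, ds/dθ = 2.3442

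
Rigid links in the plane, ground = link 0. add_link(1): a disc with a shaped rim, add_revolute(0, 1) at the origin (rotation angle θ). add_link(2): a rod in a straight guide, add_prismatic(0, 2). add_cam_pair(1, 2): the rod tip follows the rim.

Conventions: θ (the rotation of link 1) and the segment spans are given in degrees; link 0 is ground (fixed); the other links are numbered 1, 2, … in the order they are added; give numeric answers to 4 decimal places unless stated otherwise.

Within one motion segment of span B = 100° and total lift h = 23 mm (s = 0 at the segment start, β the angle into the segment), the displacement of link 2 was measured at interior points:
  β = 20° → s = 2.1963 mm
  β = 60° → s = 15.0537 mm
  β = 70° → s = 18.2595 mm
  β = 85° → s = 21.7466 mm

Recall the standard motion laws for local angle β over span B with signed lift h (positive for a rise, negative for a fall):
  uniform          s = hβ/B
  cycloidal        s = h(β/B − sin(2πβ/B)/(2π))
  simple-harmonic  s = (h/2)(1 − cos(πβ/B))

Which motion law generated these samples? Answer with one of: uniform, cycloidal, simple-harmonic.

candidates at β/B = r: uniform s = h·r (linear in β); cycloidal s = h·(r − sin(2πr)/(2π)); simple-harmonic s = (h/2)(1 − cos(πr))
β=20°: printed 2.1963 | uniform 4.6000, cycloidal 1.1186, simple-harmonic 2.1963
β=60°: printed 15.0537 | uniform 13.8000, cycloidal 15.9516, simple-harmonic 15.0537
β=70°: printed 18.2595 | uniform 16.1000, cycloidal 19.5814, simple-harmonic 18.2595
β=85°: printed 21.7466 | uniform 19.5500, cycloidal 22.5115, simple-harmonic 21.7466
only one law matches every sample → simple-harmonic

simple-harmonic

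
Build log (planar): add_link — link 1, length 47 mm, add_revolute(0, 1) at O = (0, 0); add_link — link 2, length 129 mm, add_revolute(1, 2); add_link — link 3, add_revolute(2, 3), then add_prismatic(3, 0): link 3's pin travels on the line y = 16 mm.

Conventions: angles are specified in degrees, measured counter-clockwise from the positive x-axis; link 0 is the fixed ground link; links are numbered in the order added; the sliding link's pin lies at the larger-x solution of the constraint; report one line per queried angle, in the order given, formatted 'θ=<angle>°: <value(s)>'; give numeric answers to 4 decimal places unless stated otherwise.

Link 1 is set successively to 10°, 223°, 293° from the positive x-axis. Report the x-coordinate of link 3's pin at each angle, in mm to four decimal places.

geometry: r = 47 mm, L = 129 mm, e = 16 mm
θ=10°: crank pin P = (r cos θ, r sin θ) = (46.285964, 8.161464)
θ=10°: h = r sin θ − e = 8.161464 − 16 = -7.838536
θ=10°: x = r cos θ + √(L² − h²) = 46.285964 + 128.761630 = 175.047594
θ=223°: crank pin P = (r cos θ, r sin θ) = (-34.373624, -32.053923)
θ=223°: h = r sin θ − e = -32.053923 − 16 = -48.053923
θ=223°: x = r cos θ + √(L² − h²) = -34.373624 + 119.715582 = 85.341958
θ=293°: crank pin P = (r cos θ, r sin θ) = (18.364363, -43.263728)
θ=293°: h = r sin θ − e = -43.263728 − 16 = -59.263728
θ=293°: x = r cos θ + √(L² − h²) = 18.364363 + 114.581022 = 132.945385

θ=10°: 175.0476
θ=223°: 85.3420
θ=293°: 132.9454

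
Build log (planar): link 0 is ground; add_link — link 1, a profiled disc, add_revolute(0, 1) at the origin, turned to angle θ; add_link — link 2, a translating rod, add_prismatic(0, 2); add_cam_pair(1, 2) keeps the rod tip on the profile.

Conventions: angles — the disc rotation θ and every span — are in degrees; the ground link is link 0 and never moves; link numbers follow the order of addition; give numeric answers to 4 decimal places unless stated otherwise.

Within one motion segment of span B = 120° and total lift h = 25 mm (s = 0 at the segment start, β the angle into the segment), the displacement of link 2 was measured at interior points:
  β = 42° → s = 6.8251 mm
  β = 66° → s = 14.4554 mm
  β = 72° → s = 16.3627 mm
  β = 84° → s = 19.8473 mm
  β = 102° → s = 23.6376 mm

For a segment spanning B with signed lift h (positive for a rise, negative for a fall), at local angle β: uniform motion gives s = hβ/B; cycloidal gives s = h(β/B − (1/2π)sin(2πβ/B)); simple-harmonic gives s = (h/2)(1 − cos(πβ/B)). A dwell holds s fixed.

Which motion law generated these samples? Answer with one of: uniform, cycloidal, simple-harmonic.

candidates at β/B = r: uniform s = h·r (linear in β); cycloidal s = h·(r − sin(2πr)/(2π)); simple-harmonic s = (h/2)(1 − cos(πr))
β=42°: printed 6.8251 | uniform 8.7500, cycloidal 5.5310, simple-harmonic 6.8251
β=66°: printed 14.4554 | uniform 13.7500, cycloidal 14.9795, simple-harmonic 14.4554
β=72°: printed 16.3627 | uniform 15.0000, cycloidal 17.3387, simple-harmonic 16.3627
β=84°: printed 19.8473 | uniform 17.5000, cycloidal 21.2841, simple-harmonic 19.8473
β=102°: printed 23.6376 | uniform 21.2500, cycloidal 24.4690, simple-harmonic 23.6376
only one law matches every sample → simple-harmonic

simple-harmonic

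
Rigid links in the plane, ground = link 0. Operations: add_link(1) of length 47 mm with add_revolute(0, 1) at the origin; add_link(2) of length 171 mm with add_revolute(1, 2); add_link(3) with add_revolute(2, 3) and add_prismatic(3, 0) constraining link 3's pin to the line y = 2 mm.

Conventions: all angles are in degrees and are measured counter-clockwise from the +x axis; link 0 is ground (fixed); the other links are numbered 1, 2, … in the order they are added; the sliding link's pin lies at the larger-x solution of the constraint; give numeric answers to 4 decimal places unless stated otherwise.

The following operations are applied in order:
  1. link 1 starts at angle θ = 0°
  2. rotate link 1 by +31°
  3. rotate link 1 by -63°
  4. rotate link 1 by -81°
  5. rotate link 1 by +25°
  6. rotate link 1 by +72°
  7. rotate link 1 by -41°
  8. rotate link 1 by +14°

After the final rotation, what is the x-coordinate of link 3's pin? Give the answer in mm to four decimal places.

geometry: r = 47 mm, L = 171 mm, e = 2 mm; θ starts at 0°
rotate link 1 by +31°: θ ← 0° +31° = 31°
rotate link 1 by -63°: θ ← 31° -63° = -32°
rotate link 1 by -81°: θ ← -32° -81° = -113°
rotate link 1 by +25°: θ ← -113° +25° = -88°
rotate link 1 by +72°: θ ← -88° +72° = -16°
rotate link 1 by -41°: θ ← -16° -41° = -57°
rotate link 1 by +14°: θ ← -57° +14° = -43°
crank pin P = (r cos θ, r sin θ) = (34.373624, -32.053923)
h = r sin θ − e = -32.053923 − 2 = -34.053923
x = r cos θ + √(L² − h²) = 34.373624 + 167.574850 = 201.948474

201.9485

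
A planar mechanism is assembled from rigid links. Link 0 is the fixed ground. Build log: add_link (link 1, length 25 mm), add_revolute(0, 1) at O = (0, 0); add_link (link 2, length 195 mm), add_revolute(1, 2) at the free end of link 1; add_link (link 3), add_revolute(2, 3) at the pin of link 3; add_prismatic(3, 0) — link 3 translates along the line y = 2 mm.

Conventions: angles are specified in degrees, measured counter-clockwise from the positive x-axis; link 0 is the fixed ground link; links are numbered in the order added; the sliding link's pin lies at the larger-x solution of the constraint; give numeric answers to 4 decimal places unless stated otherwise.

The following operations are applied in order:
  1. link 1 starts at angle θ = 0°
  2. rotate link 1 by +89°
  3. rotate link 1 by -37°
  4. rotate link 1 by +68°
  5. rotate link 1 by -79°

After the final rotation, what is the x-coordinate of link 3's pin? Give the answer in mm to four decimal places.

geometry: r = 25 mm, L = 195 mm, e = 2 mm; θ starts at 0°
rotate link 1 by +89°: θ ← 0° +89° = 89°
rotate link 1 by -37°: θ ← 89° -37° = 52°
rotate link 1 by +68°: θ ← 52° +68° = 120°
rotate link 1 by -79°: θ ← 120° -79° = 41°
crank pin P = (r cos θ, r sin θ) = (18.867740, 16.401476)
h = r sin θ − e = 16.401476 − 2 = 14.401476
x = r cos θ + √(L² − h²) = 18.867740 + 194.467472 = 213.335211

213.3352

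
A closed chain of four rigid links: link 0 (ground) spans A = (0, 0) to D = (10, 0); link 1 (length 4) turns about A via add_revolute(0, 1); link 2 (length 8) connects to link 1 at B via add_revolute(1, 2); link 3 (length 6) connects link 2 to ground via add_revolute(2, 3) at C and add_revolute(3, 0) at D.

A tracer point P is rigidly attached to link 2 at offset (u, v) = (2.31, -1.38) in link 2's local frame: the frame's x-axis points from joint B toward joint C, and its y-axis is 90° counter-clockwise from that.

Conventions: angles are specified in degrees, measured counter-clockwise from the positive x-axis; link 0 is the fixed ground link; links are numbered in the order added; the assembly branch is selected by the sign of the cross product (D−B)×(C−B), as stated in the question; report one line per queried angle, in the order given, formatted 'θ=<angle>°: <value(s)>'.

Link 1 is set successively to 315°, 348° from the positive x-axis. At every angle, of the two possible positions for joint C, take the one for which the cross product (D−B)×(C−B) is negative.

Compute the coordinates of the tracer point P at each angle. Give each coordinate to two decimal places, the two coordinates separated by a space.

A=(0,0), D=(10.00,0)
θ=315°: B = A + 4.00·(cos315°, sin315°) = (2.8284, -2.8284)
θ=315°: |BD| = 7.7092
θ=315°: circle(B,8.00) ∩ circle(D,6.00): a=5.6706, h=5.6431
θ=315°:   candidates: C₊=(6.0332,4.5016) cross=43.503; C₋=(10.1740,-5.9975) cross=-43.503
θ=315°:   branch - wants cross < 0 → take C=(10.1740,-5.9975) (cross=-43.503)
θ=315°: ex = (C−B)/|BC| = (0.9182,-0.3961); ey = (0.3961,0.9182)
θ=315°: P = B + 2.31·ex + -1.38·ey = (4.4028,-5.0106)
θ=348°: B = A + 4.00·(cos348°, sin348°) = (3.9126, -0.8316)
θ=348°: |BD| = 6.1440
θ=348°: circle(B,8.00) ∩ circle(D,6.00): a=5.3506, h=5.9473
θ=348°:   candidates: C₊=(8.4090,5.7852) cross=36.540; C₋=(10.0190,-6.0000) cross=-36.540
θ=348°:   branch - wants cross < 0 → take C=(10.0190,-6.0000) (cross=-36.540)
θ=348°: ex = (C−B)/|BC| = (0.7633,-0.6460); ey = (0.6460,0.7633)
θ=348°: P = B + 2.31·ex + -1.38·ey = (4.7843,-3.3774)

θ=315°: 4.40 -5.01
θ=348°: 4.78 -3.38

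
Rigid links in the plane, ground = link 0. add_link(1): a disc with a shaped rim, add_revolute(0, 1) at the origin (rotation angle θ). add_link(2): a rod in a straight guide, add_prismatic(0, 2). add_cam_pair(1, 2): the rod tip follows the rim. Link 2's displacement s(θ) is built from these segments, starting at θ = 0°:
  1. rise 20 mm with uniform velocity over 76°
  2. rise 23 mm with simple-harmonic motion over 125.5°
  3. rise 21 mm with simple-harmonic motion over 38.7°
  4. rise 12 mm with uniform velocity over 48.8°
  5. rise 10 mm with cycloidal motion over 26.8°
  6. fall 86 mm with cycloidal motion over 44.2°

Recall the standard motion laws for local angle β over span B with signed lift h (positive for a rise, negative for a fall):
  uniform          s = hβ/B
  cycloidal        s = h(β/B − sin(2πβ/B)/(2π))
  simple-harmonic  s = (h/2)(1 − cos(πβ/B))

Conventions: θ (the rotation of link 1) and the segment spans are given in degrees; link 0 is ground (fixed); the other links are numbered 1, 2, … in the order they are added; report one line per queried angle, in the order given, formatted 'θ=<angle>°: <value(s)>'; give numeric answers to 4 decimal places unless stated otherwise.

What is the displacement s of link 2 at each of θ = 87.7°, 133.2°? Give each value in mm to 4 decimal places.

segment 1 (0° to 76°, uniform, h = 20) is passed completely: s = 0.0000 + (20) = 20.0000
θ = 87.7° falls in segment 2 (76° to 201.5°, simple-harmonic, h = 23): β = 87.7 − 76 = 11.7°, B = 125.5°; Δs = 23/2·(1 − cos(π·0.0932)) = 0.4897; s = 20.0000 + 0.4897 = 20.4897
θ = 133.2° falls in segment 2 (76° to 201.5°, simple-harmonic, h = 23): β = 133.2 − 76 = 57.2°, B = 125.5°; Δs = 23/2·(1 − cos(π·0.4558)) = 9.9074; s = 20.0000 + 9.9074 = 29.9074

θ=87.7°: 20.4897
θ=133.2°: 29.9074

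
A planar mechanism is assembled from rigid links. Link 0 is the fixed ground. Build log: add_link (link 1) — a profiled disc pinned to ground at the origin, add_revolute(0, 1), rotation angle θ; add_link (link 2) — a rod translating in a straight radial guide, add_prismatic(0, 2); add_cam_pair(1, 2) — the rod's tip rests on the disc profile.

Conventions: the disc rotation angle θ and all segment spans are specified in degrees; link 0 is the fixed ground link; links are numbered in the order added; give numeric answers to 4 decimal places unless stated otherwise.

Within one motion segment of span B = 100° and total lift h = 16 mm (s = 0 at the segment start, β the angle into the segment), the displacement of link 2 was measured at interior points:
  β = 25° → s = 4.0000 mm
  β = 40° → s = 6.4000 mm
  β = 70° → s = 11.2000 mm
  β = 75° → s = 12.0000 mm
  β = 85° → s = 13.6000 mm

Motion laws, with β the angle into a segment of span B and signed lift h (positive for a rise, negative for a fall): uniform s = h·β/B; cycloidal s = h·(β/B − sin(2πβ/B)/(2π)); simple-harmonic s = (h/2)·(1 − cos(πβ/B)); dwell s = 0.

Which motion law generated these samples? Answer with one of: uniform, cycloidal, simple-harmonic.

candidates at β/B = r: uniform s = h·r (linear in β); cycloidal s = h·(r − sin(2πr)/(2π)); simple-harmonic s = (h/2)(1 − cos(πr))
β=25°: printed 4.0000 | uniform 4.0000, cycloidal 1.4535, simple-harmonic 2.3431
β=40°: printed 6.4000 | uniform 6.4000, cycloidal 4.9032, simple-harmonic 5.5279
β=70°: printed 11.2000 | uniform 11.2000, cycloidal 13.6218, simple-harmonic 12.7023
β=75°: printed 12.0000 | uniform 12.0000, cycloidal 14.5465, simple-harmonic 13.6569
β=85°: printed 13.6000 | uniform 13.6000, cycloidal 15.6601, simple-harmonic 15.1281
only one law matches every sample → uniform

uniform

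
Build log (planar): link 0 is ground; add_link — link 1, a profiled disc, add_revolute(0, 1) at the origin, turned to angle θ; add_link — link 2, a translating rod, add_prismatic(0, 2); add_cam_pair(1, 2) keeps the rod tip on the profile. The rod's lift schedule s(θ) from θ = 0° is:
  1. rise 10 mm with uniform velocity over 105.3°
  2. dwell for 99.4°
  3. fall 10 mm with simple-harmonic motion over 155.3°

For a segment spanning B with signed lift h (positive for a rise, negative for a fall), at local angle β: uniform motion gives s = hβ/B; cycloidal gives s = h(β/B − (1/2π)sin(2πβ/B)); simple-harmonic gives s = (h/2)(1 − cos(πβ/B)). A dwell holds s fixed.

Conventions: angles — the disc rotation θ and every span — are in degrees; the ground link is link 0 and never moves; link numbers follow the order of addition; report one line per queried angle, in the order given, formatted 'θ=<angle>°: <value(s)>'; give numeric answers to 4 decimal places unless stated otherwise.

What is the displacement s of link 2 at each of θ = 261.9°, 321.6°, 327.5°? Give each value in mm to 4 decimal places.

seg 1 [0°–105.3°] uniform, h=10: full span → s += 10 → s = 10.0000
seg 2 [105.3°–204.7°] dwell: s stays 10.0000
seg 3 [204.7°–360°] simple-harmonic, h=-10: θ=261.9° here. β=57.2, B=155.3. -10/2·(1 − cos(π·0.3683)) = -2.9901 → s = 7.0099
seg 3 [204.7°–360°] simple-harmonic, h=-10: θ=321.6° here. β=116.9, B=155.3. -10/2·(1 − cos(π·0.7527)) = -8.5658 → s = 1.4342
seg 3 [204.7°–360°] simple-harmonic, h=-10: θ=327.5° here. β=122.8, B=155.3. -10/2·(1 − cos(π·0.7907)) = -8.9578 → s = 1.0422

θ=261.9°: 7.0099
θ=321.6°: 1.4342
θ=327.5°: 1.0422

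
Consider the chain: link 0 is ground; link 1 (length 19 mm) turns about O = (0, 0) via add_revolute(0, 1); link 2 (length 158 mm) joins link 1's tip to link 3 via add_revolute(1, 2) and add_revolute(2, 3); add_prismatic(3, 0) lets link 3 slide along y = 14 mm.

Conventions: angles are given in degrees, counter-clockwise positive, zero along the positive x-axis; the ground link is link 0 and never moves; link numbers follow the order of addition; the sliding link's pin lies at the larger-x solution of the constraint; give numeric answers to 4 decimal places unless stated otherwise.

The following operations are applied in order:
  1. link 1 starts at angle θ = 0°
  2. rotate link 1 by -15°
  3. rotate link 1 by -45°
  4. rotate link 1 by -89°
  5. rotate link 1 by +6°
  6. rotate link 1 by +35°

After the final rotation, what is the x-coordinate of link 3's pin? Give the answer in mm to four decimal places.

geometry: r = 19 mm, L = 158 mm, e = 14 mm; θ starts at 0°
rotate link 1 by -15°: θ ← 0° -15° = -15°
rotate link 1 by -45°: θ ← -15° -45° = -60°
rotate link 1 by -89°: θ ← -60° -89° = -149°
rotate link 1 by +6°: θ ← -149° +6° = -143°
rotate link 1 by +35°: θ ← -143° +35° = -108°
crank pin P = (r cos θ, r sin θ) = (-5.871323, -18.070074)
h = r sin θ − e = -18.070074 − 14 = -32.070074
x = r cos θ + √(L² − h²) = -5.871323 + 154.711054 = 148.839732

148.8397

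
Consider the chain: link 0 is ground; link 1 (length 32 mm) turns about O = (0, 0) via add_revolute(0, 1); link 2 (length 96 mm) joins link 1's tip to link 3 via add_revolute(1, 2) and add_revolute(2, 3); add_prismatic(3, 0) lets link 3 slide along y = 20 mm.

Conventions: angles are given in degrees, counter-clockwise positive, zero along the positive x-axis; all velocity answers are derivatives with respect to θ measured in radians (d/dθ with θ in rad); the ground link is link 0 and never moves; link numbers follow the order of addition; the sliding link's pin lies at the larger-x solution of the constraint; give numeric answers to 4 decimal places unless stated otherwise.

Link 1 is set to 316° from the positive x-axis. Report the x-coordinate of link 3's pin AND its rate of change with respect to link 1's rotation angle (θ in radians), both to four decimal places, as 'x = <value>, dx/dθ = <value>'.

geometry: r = 32 mm, L = 96 mm, e = 20 mm
crank pin P = (r cos θ, r sin θ) = (23.018874, -22.229068)
h = r sin θ − e = -22.229068 − 20 = -42.229068
x = r cos θ + √(L² − h²) = 23.018874 + 86.213142 = 109.232015
dx/dθ = −r sin θ − h·r cos θ/√(L² − h²) (θ in radians; h = -42.229068) = 33.504212

x = 109.2320, dx/dθ = 33.5042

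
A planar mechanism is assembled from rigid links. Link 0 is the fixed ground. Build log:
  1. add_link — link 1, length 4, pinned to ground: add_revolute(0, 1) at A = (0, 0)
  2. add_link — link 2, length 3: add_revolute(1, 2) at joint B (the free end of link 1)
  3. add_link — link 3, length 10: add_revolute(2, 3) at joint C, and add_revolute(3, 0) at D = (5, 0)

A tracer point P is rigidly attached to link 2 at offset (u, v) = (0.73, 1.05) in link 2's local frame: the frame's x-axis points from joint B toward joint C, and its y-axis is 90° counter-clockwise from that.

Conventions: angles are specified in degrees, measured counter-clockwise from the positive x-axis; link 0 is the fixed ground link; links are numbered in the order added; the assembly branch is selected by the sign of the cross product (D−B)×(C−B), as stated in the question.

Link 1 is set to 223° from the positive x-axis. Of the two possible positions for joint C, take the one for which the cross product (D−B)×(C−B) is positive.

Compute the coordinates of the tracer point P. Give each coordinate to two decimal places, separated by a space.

A=(0,0), D=(5.00,0)
B = A + 4.00·(cos223°, sin223°) = (-2.9254, -2.7280)
|BD| = 8.3818
circle(B,3.00) ∩ circle(D,10.00): a=-1.2376, h=2.7328
  candidates: C₊=(-4.9850,-0.5467) cross=22.906; C₋=(-3.2061,-5.7148) cross=-22.906
  branch + wants cross > 0 → take C=(-4.9850,-0.5467) (cross=22.906)
ex = (C−B)/|BC| = (-0.6865,0.7271); ey = (-0.7271,-0.6865)
P = B + 0.73·ex + 1.05·ey = (-4.1900,-2.9181)

-4.19 -2.92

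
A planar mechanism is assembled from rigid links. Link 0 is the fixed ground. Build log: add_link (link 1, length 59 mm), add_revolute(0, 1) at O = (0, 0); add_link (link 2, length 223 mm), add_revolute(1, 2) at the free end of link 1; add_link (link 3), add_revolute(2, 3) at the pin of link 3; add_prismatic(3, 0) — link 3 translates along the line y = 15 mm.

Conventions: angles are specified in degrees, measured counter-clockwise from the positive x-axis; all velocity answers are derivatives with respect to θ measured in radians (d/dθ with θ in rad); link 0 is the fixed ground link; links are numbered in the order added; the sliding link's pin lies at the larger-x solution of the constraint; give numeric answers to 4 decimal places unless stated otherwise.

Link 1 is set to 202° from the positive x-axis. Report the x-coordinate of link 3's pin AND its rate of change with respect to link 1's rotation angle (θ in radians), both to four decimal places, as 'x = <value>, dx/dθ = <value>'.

geometry: r = 59 mm, L = 223 mm, e = 15 mm
crank pin P = (r cos θ, r sin θ) = (-54.703847, -22.101789)
h = r sin θ − e = -22.101789 − 15 = -37.101789
x = r cos θ + √(L² − h²) = -54.703847 + 219.891922 = 165.188074
dx/dθ = −r sin θ − h·r cos θ/√(L² − h²) (θ in radians; h = -37.101789) = 12.871752

x = 165.1881, dx/dθ = 12.8718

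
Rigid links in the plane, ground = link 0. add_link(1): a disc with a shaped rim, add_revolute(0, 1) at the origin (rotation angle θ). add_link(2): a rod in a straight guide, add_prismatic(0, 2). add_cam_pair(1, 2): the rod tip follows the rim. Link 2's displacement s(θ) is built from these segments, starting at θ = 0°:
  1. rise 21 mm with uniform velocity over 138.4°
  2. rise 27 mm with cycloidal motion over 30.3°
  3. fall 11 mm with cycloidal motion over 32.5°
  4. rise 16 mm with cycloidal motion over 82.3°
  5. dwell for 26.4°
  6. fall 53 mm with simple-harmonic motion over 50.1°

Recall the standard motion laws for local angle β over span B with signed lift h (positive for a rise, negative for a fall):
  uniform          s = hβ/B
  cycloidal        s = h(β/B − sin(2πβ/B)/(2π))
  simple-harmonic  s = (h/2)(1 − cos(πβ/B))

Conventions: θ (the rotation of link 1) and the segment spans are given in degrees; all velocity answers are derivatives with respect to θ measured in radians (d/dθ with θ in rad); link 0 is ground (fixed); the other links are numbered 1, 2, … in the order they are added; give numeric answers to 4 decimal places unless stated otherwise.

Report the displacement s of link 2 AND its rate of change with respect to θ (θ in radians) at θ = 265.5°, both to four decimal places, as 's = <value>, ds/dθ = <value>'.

segment 1 (0° to 138.4°, uniform, h = 21) is passed completely: s = 0.0000 + (21) = 21.0000
segment 2 (138.4° to 168.7°, cycloidal, h = 27) is passed completely: s = 21.0000 + (27) = 48.0000
segment 3 (168.7° to 201.2°, cycloidal, h = -11) is passed completely: s = 48.0000 + (-11) = 37.0000
θ = 265.5° falls in segment 4 (201.2° to 283.5°, cycloidal, h = 16): β = 265.5 − 201.2 = 64.3°, B = 82.3°; Δs = 16·(0.7813 − sin(2π·0.7813)/(2π)) = 14.9980; s = 37.0000 + 14.9980 = 51.9980
velocity in seg [201.2°–283.5°] (cycloidal), θ in radians: β = 64.3° = 1.1222 rad, B = 82.3° = 1.4364 rad; ds/dθ = (h/B)(1 − cos(2πβ/B)) = (16/1.4364)(1 − cos(2π·0.7813)) = 8.963212 mm/rad

s = 51.9980, ds/dθ = 8.9632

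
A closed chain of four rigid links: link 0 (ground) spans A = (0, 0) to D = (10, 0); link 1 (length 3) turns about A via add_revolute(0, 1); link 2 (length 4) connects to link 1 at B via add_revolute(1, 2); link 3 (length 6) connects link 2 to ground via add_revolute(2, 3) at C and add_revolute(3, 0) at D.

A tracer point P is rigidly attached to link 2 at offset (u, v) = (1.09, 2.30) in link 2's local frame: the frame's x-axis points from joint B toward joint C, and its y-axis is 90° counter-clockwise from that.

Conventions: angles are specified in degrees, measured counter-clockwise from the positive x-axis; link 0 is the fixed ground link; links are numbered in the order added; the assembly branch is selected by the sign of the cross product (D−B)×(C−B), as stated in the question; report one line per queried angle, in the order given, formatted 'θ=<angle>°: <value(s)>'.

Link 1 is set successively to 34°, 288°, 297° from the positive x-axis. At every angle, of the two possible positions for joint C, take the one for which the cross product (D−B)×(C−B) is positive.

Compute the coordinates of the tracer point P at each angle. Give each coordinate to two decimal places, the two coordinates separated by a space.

A=(0,0), D=(10.00,0)
θ=34°: B = A + 3.00·(cos34°, sin34°) = (2.4871, 1.6776)
θ=34°: |BD| = 7.6979
θ=34°: circle(B,4.00) ∩ circle(D,6.00): a=2.5499, h=3.0819
θ=34°:   candidates: C₊=(5.6473,4.1297) cross=23.724; C₋=(4.3041,-1.8859) cross=-23.724
θ=34°:   branch + wants cross > 0 → take C=(5.6473,4.1297) (cross=23.724)
θ=34°: ex = (C−B)/|BC| = (0.7901,0.6130); ey = (-0.6130,0.7901)
θ=34°: P = B + 1.09·ex + 2.30·ey = (1.9383,4.1629)
θ=288°: B = A + 3.00·(cos288°, sin288°) = (0.9271, -2.8532)
θ=288°: |BD| = 9.5110
θ=288°: circle(B,4.00) ∩ circle(D,6.00): a=3.7041, h=1.5099
θ=288°:   candidates: C₊=(4.0076,-0.3016) cross=14.361; C₋=(4.9135,-3.1823) cross=-14.361
θ=288°:   branch + wants cross > 0 → take C=(4.0076,-0.3016) (cross=14.361)
θ=288°: ex = (C−B)/|BC| = (0.7701,0.6379); ey = (-0.6379,0.7701)
θ=288°: P = B + 1.09·ex + 2.30·ey = (0.2994,-0.3866)
θ=297°: B = A + 3.00·(cos297°, sin297°) = (1.3620, -2.6730)
θ=297°: |BD| = 9.0422
θ=297°: circle(B,4.00) ∩ circle(D,6.00): a=3.4151, h=2.0825
θ=297°:   candidates: C₊=(4.0089,0.3260) cross=18.830; C₋=(5.2401,-3.6529) cross=-18.830
θ=297°:   branch + wants cross > 0 → take C=(4.0089,0.3260) (cross=18.830)
θ=297°: ex = (C−B)/|BC| = (0.6617,0.7497); ey = (-0.7497,0.6617)
θ=297°: P = B + 1.09·ex + 2.30·ey = (0.3588,-0.3338)

θ=34°: 1.94 4.16
θ=288°: 0.30 -0.39
θ=297°: 0.36 -0.33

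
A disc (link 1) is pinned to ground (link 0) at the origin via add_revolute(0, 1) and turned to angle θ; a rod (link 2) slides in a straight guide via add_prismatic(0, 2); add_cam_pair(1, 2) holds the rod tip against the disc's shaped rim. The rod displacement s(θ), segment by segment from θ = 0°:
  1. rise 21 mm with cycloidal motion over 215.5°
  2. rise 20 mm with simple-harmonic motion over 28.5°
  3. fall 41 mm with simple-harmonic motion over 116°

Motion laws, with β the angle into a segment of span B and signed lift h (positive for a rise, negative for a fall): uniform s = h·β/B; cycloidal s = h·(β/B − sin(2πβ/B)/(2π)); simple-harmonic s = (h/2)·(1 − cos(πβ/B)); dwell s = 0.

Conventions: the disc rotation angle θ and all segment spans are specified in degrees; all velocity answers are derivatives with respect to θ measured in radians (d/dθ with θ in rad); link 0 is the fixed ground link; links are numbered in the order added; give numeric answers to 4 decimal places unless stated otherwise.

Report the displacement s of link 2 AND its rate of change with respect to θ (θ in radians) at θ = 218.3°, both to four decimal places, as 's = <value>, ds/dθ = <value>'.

segment 1 (0° to 215.5°, cycloidal, h = 21) is passed completely: s = 0.0000 + (21) = 21.0000
θ = 218.3° falls in segment 2 (215.5° to 244°, simple-harmonic, h = 20): β = 218.3 − 215.5 = 2.8°, B = 28.5°; Δs = 20/2·(1 − cos(π·0.0982)) = 0.4725; s = 21.0000 + 0.4725 = 21.4725
velocity in seg [215.5°–244°] (simple-harmonic), θ in radians: β = 2.8° = 0.0489 rad, B = 28.5° = 0.4974 rad; ds/dθ = (πh/(2B)) sin(πβ/B) = (π·20/(2·0.4974)) sin(π·0.0982) = 19.185506 mm/rad

s = 21.4725, ds/dθ = 19.1855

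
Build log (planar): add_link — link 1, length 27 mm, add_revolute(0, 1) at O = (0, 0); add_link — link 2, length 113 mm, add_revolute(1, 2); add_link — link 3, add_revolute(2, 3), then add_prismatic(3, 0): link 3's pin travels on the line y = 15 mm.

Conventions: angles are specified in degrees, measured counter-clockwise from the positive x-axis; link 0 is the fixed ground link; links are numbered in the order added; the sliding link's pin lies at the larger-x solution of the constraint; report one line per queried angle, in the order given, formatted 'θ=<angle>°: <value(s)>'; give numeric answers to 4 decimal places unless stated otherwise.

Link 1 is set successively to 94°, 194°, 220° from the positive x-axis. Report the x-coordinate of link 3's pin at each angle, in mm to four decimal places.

geometry: r = 27 mm, L = 113 mm, e = 15 mm
θ=94°: crank pin P = (r cos θ, r sin θ) = (-1.883425, 26.934229)
θ=94°: h = r sin θ − e = 26.934229 − 15 = 11.934229
θ=94°: x = r cos θ + √(L² − h²) = -1.883425 + 112.368030 = 110.484605
θ=194°: crank pin P = (r cos θ, r sin θ) = (-26.197985, -6.531891)
θ=194°: h = r sin θ − e = -6.531891 − 15 = -21.531891
θ=194°: x = r cos θ + √(L² − h²) = -26.197985 + 110.929607 = 84.731622
θ=220°: crank pin P = (r cos θ, r sin θ) = (-20.683200, -17.355265)
θ=220°: h = r sin θ − e = -17.355265 − 15 = -32.355265
θ=220°: x = r cos θ + √(L² − h²) = -20.683200 + 108.268817 = 87.585617

θ=94°: 110.4846
θ=194°: 84.7316
θ=220°: 87.5856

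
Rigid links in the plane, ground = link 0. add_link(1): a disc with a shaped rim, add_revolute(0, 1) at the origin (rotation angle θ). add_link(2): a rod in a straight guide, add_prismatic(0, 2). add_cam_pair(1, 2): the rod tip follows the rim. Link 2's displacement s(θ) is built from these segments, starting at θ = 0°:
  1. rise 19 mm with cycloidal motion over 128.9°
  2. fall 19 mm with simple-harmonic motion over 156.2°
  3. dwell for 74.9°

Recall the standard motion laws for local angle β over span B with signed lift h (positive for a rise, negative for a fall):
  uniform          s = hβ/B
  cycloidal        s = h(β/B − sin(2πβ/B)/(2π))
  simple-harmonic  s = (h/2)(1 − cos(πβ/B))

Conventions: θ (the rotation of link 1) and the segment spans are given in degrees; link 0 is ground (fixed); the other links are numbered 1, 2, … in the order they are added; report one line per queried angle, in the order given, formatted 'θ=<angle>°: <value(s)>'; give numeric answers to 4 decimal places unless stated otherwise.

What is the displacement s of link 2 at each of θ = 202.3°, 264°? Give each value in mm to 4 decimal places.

segment 1 (0° to 128.9°, cycloidal, h = 19) is passed completely: s = 0.0000 + (19) = 19.0000
θ = 202.3° falls in segment 2 (128.9° to 285.1°, simple-harmonic, h = -19): β = 202.3 − 128.9 = 73.4°, B = 156.2°; Δs = -19/2·(1 − cos(π·0.4699)) = -8.6033; s = 19.0000 − 8.6033 = 10.3967
θ = 264° falls in segment 2 (128.9° to 285.1°, simple-harmonic, h = -19): β = 264 − 128.9 = 135.1°, B = 156.2°; Δs = -19/2·(1 − cos(π·0.8649)) = -18.1573; s = 19.0000 − 18.1573 = 0.8427

θ=202.3°: 10.3967
θ=264°: 0.8427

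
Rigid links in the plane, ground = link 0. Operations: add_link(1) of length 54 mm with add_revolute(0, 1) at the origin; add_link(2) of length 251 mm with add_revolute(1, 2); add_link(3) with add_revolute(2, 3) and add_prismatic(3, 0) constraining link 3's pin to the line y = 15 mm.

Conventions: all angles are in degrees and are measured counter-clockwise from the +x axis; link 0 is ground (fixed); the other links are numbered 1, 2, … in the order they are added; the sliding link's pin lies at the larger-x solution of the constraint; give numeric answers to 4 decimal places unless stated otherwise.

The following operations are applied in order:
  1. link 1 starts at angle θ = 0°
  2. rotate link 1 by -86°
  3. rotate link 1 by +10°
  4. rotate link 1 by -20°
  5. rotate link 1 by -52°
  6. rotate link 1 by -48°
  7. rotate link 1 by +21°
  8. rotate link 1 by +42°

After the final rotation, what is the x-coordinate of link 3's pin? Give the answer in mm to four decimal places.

geometry: r = 54 mm, L = 251 mm, e = 15 mm; θ starts at 0°
rotate link 1 by -86°: θ ← 0° -86° = -86°
rotate link 1 by +10°: θ ← -86° +10° = -76°
rotate link 1 by -20°: θ ← -76° -20° = -96°
rotate link 1 by -52°: θ ← -96° -52° = -148°
rotate link 1 by -48°: θ ← -148° -48° = -196°
rotate link 1 by +21°: θ ← -196° +21° = -175°
rotate link 1 by +42°: θ ← -175° +42° = -133°
crank pin P = (r cos θ, r sin θ) = (-36.827911, -39.493100)
h = r sin θ − e = -39.493100 − 15 = -54.493100
x = r cos θ + √(L² − h²) = -36.827911 + 245.013269 = 208.185358

208.1854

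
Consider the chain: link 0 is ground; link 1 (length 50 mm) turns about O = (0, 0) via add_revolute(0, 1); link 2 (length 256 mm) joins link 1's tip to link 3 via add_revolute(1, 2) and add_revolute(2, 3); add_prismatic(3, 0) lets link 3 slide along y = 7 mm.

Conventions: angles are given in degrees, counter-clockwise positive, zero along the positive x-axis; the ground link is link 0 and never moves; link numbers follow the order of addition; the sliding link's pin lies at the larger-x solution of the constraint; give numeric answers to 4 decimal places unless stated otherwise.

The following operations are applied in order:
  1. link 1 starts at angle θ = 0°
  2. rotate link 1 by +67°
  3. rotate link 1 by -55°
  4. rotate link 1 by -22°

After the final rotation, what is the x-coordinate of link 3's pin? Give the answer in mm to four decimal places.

geometry: r = 50 mm, L = 256 mm, e = 7 mm; θ starts at 0°
rotate link 1 by +67°: θ ← 0° +67° = 67°
rotate link 1 by -55°: θ ← 67° -55° = 12°
rotate link 1 by -22°: θ ← 12° -22° = -10°
crank pin P = (r cos θ, r sin θ) = (49.240388, -8.682409)
h = r sin θ − e = -8.682409 − 7 = -15.682409
x = r cos θ + √(L² − h²) = 49.240388 + 255.519201 = 304.759589

304.7596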